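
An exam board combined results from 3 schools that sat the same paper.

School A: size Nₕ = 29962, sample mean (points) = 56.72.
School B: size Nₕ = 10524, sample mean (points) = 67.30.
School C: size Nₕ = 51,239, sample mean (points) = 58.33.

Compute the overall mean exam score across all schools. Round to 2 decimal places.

58.83

x̄_st = (Σ Nₕx̄ₕ) / (Σ Nₕ) = (29962·56.72 + 10524·67.30 + 51239·58.33) / 91725
= 5396480.71 / 91725 = 58.8333... → 58.83.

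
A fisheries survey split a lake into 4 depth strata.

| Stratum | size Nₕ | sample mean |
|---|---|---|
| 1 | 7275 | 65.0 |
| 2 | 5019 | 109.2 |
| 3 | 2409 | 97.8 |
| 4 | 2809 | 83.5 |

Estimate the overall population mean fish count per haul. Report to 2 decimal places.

N = 7275 + 5019 + 2409 + 2809 = 17512.
Overall mean = Σ (Nₕ/N)·x̄ₕ — weight by population share, not a simple average.
Σ Nₕx̄ₕ = 7275·65.0 + 5019·109.2 + 2409·97.8 + 2809·83.5 = 472875 + 548074.8 + 235600.2 + 234551.5 = 1491101.5.
Divide by N: 1491101.5 / 17512 = 85.1474... → 85.15.

85.15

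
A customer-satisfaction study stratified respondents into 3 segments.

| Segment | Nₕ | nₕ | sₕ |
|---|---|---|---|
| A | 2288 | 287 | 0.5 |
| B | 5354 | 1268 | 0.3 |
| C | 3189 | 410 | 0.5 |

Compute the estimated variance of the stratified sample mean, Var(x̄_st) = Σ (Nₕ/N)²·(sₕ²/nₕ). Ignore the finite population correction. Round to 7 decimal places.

N = 10831; Wₕ = Nₕ/N.
segment A: (2288/10831)²·0.5²/287 = 0.0000388717
segment B: (5354/10831)²·0.3²/1268 = 0.0000173437
segment C: (3189/10831)²·0.5²/410 = 0.0000528601
Sum = 0.0001090755 → 0.0001091.

0.0001091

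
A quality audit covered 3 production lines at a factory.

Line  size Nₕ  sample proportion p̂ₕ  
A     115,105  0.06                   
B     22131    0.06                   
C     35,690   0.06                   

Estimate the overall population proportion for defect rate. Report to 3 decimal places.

N = 115105 + 22131 + 35690 = 172926.
Overall proportion = Σ (Nₕ/N)·p̂ₕ.
Σ Nₕp̂ₕ = 6906.3 + 1327.86 + 2141.4 = 10375.56.
10375.56 / 172926 = 0.06 → 0.060.

0.060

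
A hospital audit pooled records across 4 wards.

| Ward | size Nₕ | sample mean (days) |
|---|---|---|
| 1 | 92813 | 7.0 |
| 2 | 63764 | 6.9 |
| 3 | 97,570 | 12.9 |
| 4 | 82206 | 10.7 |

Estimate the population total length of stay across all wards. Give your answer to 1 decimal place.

3227919.8

1: 92813·7.0 = 649691
2: 63764·6.9 = 439971.6
3: 97570·12.9 = 1258653
4: 82206·10.7 = 879604.2
τ̂ = Σ Nₕx̄ₕ = 3227919.8.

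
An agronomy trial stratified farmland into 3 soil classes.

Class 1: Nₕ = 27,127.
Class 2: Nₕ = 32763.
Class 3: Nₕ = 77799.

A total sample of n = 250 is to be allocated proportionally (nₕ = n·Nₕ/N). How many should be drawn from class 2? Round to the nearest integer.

Share of class 2 = 32763/137689 = 0.23795.
Allocate 250 × 0.23795 = 59.487... → 59.

59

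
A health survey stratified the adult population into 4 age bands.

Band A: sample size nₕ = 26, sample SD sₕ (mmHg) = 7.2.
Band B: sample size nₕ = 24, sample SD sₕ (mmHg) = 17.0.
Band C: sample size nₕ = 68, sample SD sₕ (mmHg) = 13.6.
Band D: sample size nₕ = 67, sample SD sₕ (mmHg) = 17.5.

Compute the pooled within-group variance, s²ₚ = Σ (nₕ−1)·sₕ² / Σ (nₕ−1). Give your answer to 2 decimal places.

A: (26−1)·7.2² = 25·51.84 = 1296
B: (24−1)·17.0² = 23·289 = 6647
C: (68−1)·13.6² = 67·184.96 = 12392.32
D: (67−1)·17.5² = 66·306.25 = 20212.5
Numerator = 40547.82; denominator = Σ(nₕ−1) = 181.
s²ₚ = 40547.82/181 = 224.0211... → 224.02.

224.02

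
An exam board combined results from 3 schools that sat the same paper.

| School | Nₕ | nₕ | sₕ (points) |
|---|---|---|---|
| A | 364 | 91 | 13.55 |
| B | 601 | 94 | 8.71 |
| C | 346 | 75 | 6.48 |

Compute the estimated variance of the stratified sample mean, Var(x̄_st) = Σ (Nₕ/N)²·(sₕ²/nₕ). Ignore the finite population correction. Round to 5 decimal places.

0.36414

N = 1311; Wₕ = Nₕ/N.
school A: (364/1311)²·13.55²/91 = 0.15553731
school B: (601/1311)²·8.71²/94 = 0.16961022
school C: (346/1311)²·6.48²/75 = 0.03899739
Sum = 0.36414492 → 0.36414.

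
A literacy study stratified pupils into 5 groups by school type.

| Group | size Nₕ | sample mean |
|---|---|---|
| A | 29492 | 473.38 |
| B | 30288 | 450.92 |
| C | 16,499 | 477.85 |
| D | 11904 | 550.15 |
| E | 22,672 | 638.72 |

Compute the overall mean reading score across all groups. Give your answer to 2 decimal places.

x̄_st = (Σ Nₕx̄ₕ) / (Σ Nₕ) = (29492·473.38 + 30288·450.92 + 16499·477.85 + 11904·550.15 + 22672·638.72) / 110855
= 56532480.51 / 110855 = 509.9678... → 509.97.

509.97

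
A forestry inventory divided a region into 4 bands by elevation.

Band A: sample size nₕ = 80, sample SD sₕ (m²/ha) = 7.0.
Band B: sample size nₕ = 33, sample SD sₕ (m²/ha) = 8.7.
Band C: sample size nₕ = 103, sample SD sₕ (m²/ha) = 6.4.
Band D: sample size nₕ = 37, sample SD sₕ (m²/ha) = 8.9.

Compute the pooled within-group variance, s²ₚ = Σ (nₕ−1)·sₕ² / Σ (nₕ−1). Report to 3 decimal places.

A: (80−1)·7.0² = 79·49 = 3871
B: (33−1)·8.7² = 32·75.69 = 2422.08
C: (103−1)·6.4² = 102·40.96 = 4177.92
D: (37−1)·8.9² = 36·79.21 = 2851.56
Numerator = 13322.56; denominator = Σ(nₕ−1) = 249.
s²ₚ = 13322.56/249 = 53.50426... → 53.504.

53.504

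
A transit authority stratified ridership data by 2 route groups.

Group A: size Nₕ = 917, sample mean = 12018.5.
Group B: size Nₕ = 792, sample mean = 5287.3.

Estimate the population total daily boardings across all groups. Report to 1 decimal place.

Estimate total by summing Nₕ·x̄ₕ over strata.
917·12018.5 + 792·5287.3 = 11020964.5 + 4187541.6 = 15208506.1.

15208506.1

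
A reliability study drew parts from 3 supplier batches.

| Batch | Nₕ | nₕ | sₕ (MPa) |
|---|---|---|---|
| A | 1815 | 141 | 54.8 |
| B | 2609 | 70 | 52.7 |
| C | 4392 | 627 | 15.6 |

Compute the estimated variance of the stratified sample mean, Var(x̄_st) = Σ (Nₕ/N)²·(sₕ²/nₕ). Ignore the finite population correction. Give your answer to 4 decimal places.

4.4738

N = 8816. Term for each stratum: Wₕ²sₕ²/nₕ.
Var(x̄_st) = 0.9027180 + 3.4747870 + 0.0963304 = 4.4738353 → 4.4738.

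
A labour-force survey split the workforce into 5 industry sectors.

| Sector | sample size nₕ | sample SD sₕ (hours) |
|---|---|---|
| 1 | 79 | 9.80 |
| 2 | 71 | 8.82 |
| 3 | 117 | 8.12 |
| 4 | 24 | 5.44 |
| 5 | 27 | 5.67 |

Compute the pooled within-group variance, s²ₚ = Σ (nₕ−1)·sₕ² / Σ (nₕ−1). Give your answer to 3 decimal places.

Degrees of freedom: 78 + 70 + 116 + 23 + 26 = 313.
Σ(nₕ−1)sₕ² = 78·96.04 + 70·77.7924 + 116·65.9344 + 23·29.5936 + 26·32.1489 = 22101.5026.
s²ₚ = 22101.5026 / 313 = 70.61183... → 70.612.

70.612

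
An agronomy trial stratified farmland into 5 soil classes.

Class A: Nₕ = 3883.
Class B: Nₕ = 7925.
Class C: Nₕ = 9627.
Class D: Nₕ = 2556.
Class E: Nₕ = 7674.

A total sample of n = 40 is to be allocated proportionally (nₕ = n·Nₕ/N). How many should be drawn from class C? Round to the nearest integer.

N = 3883 + 7925 + 9627 + 2556 + 7674 = 31665.
n_C = 40·9627/31665 = 12.161... → 12.

12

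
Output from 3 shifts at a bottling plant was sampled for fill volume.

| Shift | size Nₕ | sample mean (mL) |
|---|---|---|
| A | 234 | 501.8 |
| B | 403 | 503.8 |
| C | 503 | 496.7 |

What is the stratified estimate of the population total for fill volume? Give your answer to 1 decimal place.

570292.7

Estimate total by summing Nₕ·x̄ₕ over strata.
234·501.8 + 403·503.8 + 503·496.7 = 117421.2 + 203031.4 + 249840.1 = 570292.7.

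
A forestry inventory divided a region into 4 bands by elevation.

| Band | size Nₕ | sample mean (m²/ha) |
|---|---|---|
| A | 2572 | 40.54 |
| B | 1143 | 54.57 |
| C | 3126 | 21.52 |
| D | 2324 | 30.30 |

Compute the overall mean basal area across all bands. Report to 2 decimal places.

N = 9165; weights Wₕ = Nₕ/N = (0.2806, 0.1247, 0.3411, 0.2536).
x̄_st = Σ Wₕ·x̄ₕ = 0.2806·40.54 + 0.1247·54.57 + 0.3411·21.52 + 0.2536·30.30 ≈ 33.2058...
→ 33.21.

33.21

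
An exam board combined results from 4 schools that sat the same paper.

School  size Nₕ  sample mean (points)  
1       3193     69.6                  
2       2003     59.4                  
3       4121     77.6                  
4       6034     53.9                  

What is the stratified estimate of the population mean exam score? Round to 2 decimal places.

64.25

x̄_st = (Σ Nₕx̄ₕ) / (Σ Nₕ) = (3193·69.6 + 2003·59.4 + 4121·77.6 + 6034·53.9) / 15351
= 986233.2 / 15351 = 64.2455... → 64.25.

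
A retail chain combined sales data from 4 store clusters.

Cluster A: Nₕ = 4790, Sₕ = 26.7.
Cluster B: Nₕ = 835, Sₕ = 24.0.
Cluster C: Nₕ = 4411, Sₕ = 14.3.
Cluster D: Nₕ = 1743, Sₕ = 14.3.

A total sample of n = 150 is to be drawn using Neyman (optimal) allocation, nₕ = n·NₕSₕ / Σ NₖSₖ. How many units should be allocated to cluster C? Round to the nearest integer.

A: NₕSₕ = 4790·26.7 = 127893
B: NₕSₕ = 835·24.0 = 20040
C: NₕSₕ = 4411·14.3 = 63077.3
D: NₕSₕ = 1743·14.3 = 24924.9
Σ NₕSₕ = 235935.2.
n_C = 150·63077.3/235935.2 = 40.103... → 40.

40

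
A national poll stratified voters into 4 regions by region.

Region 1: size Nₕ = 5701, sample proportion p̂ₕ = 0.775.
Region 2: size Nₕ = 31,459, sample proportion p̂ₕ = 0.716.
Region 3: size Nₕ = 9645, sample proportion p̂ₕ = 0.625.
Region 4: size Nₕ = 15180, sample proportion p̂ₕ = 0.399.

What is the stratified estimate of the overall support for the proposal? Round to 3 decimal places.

0.630

N = 5701 + 31459 + 9645 + 15180 = 61985.
Overall proportion = Σ (Nₕ/N)·p̂ₕ.
Σ Nₕp̂ₕ = 4418.275 + 22524.644 + 6028.125 + 6056.82 = 39027.864.
39027.864 / 61985 = 0.62963... → 0.630.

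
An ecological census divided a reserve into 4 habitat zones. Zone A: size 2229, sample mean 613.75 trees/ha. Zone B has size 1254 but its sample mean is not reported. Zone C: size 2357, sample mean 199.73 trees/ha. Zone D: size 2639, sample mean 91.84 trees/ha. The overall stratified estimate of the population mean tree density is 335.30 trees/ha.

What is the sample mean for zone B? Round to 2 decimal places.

607.52

N = 2229 + 1254 + 2357 + 2639 = 8479.
Overall total = μ·N = 335.30·8479 = 2843008.7.
Subtract the known strata: 2229·613.75 + 2357·199.73 + 2639·91.84 = 2081178.12.
Remaining total for zone B: 2843008.7 − 2081178.12 = 761830.58.
Divide by its size: 761830.58 / 1254 = 607.5204... → 607.52.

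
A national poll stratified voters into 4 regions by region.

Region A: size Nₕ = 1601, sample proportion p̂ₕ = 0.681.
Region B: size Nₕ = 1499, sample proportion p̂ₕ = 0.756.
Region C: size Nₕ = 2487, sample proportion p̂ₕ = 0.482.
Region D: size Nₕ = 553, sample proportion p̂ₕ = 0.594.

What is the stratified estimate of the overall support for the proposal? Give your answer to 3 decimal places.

0.611

Wₕ = Nₕ/N with N = 6140: 0.2607, 0.2441, 0.4050, 0.0901.
p̂_st = 0.2607·0.681 + 0.2441·0.756 + 0.4050·0.482 + 0.0901·0.594 ≈ 0.61087... → 0.611.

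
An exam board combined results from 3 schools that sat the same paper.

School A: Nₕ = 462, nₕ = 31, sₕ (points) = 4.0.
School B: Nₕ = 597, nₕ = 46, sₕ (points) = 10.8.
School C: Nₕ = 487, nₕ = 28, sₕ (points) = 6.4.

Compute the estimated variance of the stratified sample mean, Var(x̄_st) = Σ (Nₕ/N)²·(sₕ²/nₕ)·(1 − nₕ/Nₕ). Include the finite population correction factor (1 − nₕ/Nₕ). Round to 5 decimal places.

N = 1546. Term for each stratum: Wₕ²sₕ²/nₕ·(1−nₕ/Nₕ).
Var(x̄_st) = 0.04299902 + 0.34897686 + 0.13681212 = 0.52878800 → 0.52879.

0.52879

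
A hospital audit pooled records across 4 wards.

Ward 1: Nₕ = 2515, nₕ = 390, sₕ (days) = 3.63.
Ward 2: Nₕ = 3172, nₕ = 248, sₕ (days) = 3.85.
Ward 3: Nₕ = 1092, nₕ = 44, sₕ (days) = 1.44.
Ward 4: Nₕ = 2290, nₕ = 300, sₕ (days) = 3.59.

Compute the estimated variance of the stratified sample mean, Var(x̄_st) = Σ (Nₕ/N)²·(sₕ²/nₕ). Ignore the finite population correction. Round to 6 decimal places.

0.013333

N = 9069; Wₕ = Nₕ/N.
ward 1: (2515/9069)²·3.63²/390 = 0.002598399
ward 2: (3172/9069)²·3.85²/248 = 0.007311683
ward 3: (1092/9069)²·1.44²/44 = 0.000683280
ward 4: (2290/9069)²·3.59²/300 = 0.002739175
Sum = 0.013332537 → 0.013333.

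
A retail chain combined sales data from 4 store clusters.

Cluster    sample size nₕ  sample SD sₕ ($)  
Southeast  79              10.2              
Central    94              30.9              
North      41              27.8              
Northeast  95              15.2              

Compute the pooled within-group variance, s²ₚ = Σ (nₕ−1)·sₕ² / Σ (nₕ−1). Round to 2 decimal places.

Degrees of freedom: 78 + 93 + 40 + 94 = 305.
Σ(nₕ−1)sₕ² = 78·104.04 + 93·954.81 + 40·772.84 + 94·231.04 = 149543.81.
s²ₚ = 149543.81 / 305 = 490.3076... → 490.31.

490.31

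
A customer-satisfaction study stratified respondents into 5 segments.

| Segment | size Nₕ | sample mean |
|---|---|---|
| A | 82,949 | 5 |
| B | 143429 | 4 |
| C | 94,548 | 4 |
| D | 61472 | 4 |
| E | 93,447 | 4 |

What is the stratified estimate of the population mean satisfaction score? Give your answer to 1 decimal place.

4.2

x̄_st = (Σ Nₕx̄ₕ) / (Σ Nₕ) = (82949·5 + 143429·4 + 94548·4 + 61472·4 + 93447·4) / 475845
= 1986329 / 475845 = 4.174... → 4.2.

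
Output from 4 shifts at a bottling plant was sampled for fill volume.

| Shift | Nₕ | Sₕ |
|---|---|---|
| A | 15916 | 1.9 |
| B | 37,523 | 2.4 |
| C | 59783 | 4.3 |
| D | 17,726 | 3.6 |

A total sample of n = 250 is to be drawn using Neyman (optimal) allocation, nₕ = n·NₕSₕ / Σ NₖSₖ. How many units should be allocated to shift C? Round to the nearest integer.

146

Σ NₕSₕ = 15916·1.9 + 37523·2.4 + 59783·4.3 + 17726·3.6 = 441176.1.
Share for C: 257066.9/441176.1 = 0.58269.
n_C = 250 × 0.58269 = 145.671... → 146.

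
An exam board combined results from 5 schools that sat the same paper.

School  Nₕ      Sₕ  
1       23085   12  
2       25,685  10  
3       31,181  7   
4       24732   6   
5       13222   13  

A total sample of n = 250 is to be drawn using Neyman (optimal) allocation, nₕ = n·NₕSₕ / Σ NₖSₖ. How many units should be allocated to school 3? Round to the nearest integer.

1: NₕSₕ = 23085·12 = 277020
2: NₕSₕ = 25685·10 = 256850
3: NₕSₕ = 31181·7 = 218267
4: NₕSₕ = 24732·6 = 148392
5: NₕSₕ = 13222·13 = 171886
Σ NₕSₕ = 1072415.
n_3 = 250·218267/1072415 = 50.882... → 51.

51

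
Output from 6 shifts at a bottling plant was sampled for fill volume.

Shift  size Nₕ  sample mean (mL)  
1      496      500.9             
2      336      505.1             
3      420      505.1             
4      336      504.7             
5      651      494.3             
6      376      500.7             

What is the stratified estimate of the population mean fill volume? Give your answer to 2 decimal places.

N = 2615; weights Wₕ = Nₕ/N = (0.1897, 0.1285, 0.1606, 0.1285, 0.2489, 0.1438).
x̄_st = Σ Wₕ·x̄ₕ = 0.1897·500.9 + 0.1285·505.1 + 0.1606·505.1 + 0.1285·504.7 + 0.2489·494.3 + 0.1438·500.7 ≈ 500.9307...
→ 500.93.

500.93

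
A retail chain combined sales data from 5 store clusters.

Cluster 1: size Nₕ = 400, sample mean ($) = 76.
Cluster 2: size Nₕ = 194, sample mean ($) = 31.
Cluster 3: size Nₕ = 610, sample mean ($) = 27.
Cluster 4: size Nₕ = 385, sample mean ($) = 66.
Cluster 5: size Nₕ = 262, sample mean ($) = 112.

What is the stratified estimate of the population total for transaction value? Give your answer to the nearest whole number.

Estimate total by summing Nₕ·x̄ₕ over strata.
400·76 + 194·31 + 610·27 + 385·66 + 262·112 = 30400 + 6014 + 16470 + 25410 + 29344 = 107638.

107638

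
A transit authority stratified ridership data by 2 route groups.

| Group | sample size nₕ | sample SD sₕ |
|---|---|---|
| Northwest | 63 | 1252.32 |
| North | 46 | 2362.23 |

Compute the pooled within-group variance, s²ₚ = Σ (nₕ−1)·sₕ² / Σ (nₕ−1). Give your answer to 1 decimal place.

Northwest: (63−1)·1252.32² = 62·1568305.3824 = 97234933.7088
North: (46−1)·2362.23² = 45·5580130.5729 = 251105875.7805
Numerator = 348340809.4893; denominator = Σ(nₕ−1) = 107.
s²ₚ = 348340809.4893/107 = 3255521.584... → 3255521.6.

3255521.6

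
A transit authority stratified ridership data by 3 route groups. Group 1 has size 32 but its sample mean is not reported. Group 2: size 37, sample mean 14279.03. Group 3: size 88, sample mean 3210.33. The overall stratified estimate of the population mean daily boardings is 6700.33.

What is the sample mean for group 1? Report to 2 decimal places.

Σ Nₕx̄ₕ = N·μ, so 32·x̄_1 = 157·6700.33 − (37·14279.03 + 88·3210.33).
= 1051951.81 − 810833.15 = 241118.66.
x̄_1 = 241118.66 / 32 = 7534.9581... → 7534.96.

7534.96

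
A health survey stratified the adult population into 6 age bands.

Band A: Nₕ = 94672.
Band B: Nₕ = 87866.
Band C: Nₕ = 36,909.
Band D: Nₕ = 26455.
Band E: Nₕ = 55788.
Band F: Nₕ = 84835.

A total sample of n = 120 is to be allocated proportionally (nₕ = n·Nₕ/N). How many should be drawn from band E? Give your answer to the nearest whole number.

N = 94672 + 87866 + 36909 + 26455 + 55788 + 84835 = 386525.
n_E = 120·55788/386525 = 17.320... → 17.

17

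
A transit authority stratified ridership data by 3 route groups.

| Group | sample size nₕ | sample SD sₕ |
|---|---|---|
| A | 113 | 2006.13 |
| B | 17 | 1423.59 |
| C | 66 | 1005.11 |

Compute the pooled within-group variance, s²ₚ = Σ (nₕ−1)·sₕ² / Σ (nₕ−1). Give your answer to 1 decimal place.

2843741.9

Degrees of freedom: 112 + 16 + 65 = 193.
Σ(nₕ−1)sₕ² = 112·4024557.5769 + 16·2026608.4881 + 65·1010246.1121 = 548842181.7089.
s²ₚ = 548842181.7089 / 193 = 2843741.874... → 2843741.9.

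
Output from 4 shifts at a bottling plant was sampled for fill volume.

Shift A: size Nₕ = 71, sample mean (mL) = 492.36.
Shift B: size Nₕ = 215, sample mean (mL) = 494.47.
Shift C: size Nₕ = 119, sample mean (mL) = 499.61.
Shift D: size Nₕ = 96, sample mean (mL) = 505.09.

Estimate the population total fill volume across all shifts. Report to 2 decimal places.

249210.84

A: 71·492.36 = 34957.56
B: 215·494.47 = 106311.05
C: 119·499.61 = 59453.59
D: 96·505.09 = 48488.64
τ̂ = Σ Nₕx̄ₕ = 249210.84.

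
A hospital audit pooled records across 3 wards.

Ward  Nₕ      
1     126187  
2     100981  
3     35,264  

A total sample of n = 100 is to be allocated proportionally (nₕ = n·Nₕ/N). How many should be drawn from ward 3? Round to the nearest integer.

13

N = 126187 + 100981 + 35264 = 262432.
n_3 = 100·35264/262432 = 13.437... → 13.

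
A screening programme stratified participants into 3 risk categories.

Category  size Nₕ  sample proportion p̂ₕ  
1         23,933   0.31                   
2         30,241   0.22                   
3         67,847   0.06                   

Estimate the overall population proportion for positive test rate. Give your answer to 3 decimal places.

N = 23933 + 30241 + 67847 = 122021.
Overall proportion = Σ (Nₕ/N)·p̂ₕ.
Σ Nₕp̂ₕ = 7419.23 + 6653.02 + 4070.82 = 18143.07.
18143.07 / 122021 = 0.14869... → 0.149.

0.149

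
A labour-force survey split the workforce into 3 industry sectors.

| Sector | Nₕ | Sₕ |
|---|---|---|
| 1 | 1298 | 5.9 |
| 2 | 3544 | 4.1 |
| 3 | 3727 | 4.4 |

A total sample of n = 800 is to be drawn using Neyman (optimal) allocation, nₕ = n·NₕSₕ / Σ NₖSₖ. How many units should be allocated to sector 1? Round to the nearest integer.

Σ NₕSₕ = 1298·5.9 + 3544·4.1 + 3727·4.4 = 38587.4.
Share for 1: 7658.2/38587.4 = 0.19846.
n_1 = 800 × 0.19846 = 158.771... → 159.

159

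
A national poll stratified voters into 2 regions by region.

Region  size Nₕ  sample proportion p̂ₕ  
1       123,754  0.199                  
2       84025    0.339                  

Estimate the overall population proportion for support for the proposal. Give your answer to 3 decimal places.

0.256

Wₕ = Nₕ/N with N = 207779: 0.5956, 0.4044.
p̂_st = 0.5956·0.199 + 0.4044·0.339 ≈ 0.25562... → 0.256.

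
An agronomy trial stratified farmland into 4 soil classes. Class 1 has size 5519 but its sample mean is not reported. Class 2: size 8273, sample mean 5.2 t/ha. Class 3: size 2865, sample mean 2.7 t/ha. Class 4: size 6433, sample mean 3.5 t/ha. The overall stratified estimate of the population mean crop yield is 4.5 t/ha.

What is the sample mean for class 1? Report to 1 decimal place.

5.6

N = 5519 + 8273 + 2865 + 6433 = 23090.
Overall total = μ·N = 4.5·23090 = 103905.
Subtract the known strata: 8273·5.2 + 2865·2.7 + 6433·3.5 = 73270.6.
Remaining total for class 1: 103905 − 73270.6 = 30634.4.
Divide by its size: 30634.4 / 5519 = 5.551... → 5.6.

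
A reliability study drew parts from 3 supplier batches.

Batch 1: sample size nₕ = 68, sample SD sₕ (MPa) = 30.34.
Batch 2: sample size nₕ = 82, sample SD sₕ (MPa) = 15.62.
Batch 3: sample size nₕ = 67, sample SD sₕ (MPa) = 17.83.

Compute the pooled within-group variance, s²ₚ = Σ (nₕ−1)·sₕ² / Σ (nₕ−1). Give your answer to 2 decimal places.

478.59

1: (68−1)·30.34² = 67·920.5156 = 61674.5452
2: (82−1)·15.62² = 81·243.9844 = 19762.7364
3: (67−1)·17.83² = 66·317.9089 = 20981.9874
Numerator = 102419.269; denominator = Σ(nₕ−1) = 214.
s²ₚ = 102419.269/214 = 478.5947... → 478.59.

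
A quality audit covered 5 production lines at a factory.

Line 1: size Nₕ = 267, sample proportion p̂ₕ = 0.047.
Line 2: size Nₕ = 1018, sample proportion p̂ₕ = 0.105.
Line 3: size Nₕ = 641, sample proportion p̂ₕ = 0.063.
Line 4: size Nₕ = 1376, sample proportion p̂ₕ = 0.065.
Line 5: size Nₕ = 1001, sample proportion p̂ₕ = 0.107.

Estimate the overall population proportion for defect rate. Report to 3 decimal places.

N = 267 + 1018 + 641 + 1376 + 1001 = 4303.
Overall proportion = Σ (Nₕ/N)·p̂ₕ.
Σ Nₕp̂ₕ = 12.549 + 106.89 + 40.383 + 89.44 + 107.107 = 356.369.
356.369 / 4303 = 0.08282... → 0.083.

0.083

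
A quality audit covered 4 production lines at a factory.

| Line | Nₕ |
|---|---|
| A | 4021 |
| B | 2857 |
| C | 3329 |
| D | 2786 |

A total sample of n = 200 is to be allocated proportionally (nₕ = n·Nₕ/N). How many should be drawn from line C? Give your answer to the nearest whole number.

51

N = 4021 + 2857 + 3329 + 2786 = 12993.
n_C = 200·3329/12993 = 51.243... → 51.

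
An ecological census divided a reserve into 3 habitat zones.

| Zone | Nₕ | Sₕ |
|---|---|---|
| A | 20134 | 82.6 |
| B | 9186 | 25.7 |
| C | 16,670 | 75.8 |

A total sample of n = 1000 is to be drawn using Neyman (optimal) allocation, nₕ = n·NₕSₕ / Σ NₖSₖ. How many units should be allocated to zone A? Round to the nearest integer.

A: NₕSₕ = 20134·82.6 = 1663068.4
B: NₕSₕ = 9186·25.7 = 236080.2
C: NₕSₕ = 16670·75.8 = 1263586
Σ NₕSₕ = 3162734.6.
n_A = 1000·1663068.4/3162734.6 = 525.832... → 526.

526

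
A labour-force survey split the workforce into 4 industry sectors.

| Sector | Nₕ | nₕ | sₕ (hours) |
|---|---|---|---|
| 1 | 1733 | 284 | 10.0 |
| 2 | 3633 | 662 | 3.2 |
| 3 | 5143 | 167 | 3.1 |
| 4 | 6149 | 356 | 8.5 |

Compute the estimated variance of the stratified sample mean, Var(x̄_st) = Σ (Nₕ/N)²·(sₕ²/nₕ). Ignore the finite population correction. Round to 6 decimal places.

0.037685

N = 16658. Term for each stratum: Wₕ²sₕ²/nₕ.
Var(x̄_st) = 0.003810948 + 0.000735745 + 0.005485223 + 0.027653565 = 0.037685480 → 0.037685.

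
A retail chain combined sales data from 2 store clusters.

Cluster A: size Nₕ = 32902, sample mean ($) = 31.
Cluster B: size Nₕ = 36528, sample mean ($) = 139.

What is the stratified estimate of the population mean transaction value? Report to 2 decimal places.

N = 69430; weights Wₕ = Nₕ/N = (0.4739, 0.5261).
x̄_st = Σ Wₕ·x̄ₕ = 0.4739·31 + 0.5261·139 ≈ 87.8202...
→ 87.82.

87.82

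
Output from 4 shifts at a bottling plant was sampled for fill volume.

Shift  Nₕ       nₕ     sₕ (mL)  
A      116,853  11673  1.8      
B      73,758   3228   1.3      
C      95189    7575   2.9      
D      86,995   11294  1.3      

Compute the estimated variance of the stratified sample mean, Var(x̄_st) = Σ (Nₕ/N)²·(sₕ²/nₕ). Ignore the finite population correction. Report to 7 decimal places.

N = 372795; Wₕ = Nₕ/N.
shift A: (116853/372795)²·1.8²/11673 = 0.0000272711
shift B: (73758/372795)²·1.3²/3228 = 0.0000204942
shift C: (95189/372795)²·2.9²/7575 = 0.0000723847
shift D: (86995/372795)²·1.3²/11294 = 0.0000081487
Sum = 0.0001282987 → 0.0001283.

0.0001283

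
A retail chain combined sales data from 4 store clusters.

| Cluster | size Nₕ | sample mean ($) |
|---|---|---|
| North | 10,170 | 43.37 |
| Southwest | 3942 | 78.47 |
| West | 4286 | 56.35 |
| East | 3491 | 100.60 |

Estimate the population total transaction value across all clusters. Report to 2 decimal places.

Estimate total by summing Nₕ·x̄ₕ over strata.
10170·43.37 + 3942·78.47 + 4286·56.35 + 3491·100.60 = 441072.9 + 309328.74 + 241516.1 + 351194.6 = 1343112.34.

1343112.34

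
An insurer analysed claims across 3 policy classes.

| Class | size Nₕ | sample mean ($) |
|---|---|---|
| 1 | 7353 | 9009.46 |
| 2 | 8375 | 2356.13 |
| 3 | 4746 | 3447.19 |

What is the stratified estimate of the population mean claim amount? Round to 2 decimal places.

N = 7353 + 8375 + 4746 = 20474.
The stratified mean weights each stratum mean by its population share Nₕ/N.
Σ Nₕx̄ₕ = 7353·9009.46 + 8375·2356.13 + 4746·3447.19 = 66246559.38 + 19732588.75 + 16360363.74 = 102339511.87.
Divide by N: 102339511.87 / 20474 = 4998.5109... → 4998.51.

4998.51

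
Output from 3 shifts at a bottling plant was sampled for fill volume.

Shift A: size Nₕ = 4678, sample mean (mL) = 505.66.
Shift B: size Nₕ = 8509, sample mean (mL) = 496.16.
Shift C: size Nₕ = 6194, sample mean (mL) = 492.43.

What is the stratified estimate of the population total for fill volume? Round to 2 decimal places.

9637414.34

Population total = Σ Nₕ·x̄ₕ (each stratum's size times its mean).
4678·505.66 + 8509·496.16 + 6194·492.43 = 2365477.48 + 4221825.44 + 3050111.42 = 9637414.34.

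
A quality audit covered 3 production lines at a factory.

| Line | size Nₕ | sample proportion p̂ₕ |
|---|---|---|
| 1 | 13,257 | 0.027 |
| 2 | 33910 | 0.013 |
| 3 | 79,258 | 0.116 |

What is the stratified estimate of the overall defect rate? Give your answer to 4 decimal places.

N = 13257 + 33910 + 79258 = 126425.
Overall proportion = Σ (Nₕ/N)·p̂ₕ.
Σ Nₕp̂ₕ = 357.939 + 440.83 + 9193.928 = 9992.697.
9992.697 / 126425 = 0.079041... → 0.0790.

0.0790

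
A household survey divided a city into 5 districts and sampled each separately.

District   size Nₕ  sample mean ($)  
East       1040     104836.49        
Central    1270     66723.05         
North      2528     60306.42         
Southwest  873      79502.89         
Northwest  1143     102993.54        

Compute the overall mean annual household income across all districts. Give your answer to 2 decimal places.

N = 1040 + 1270 + 2528 + 873 + 1143 = 6854.
Weight each subgroup mean by Nₕ/N and sum.
Σ Nₕx̄ₕ = 1040·104836.49 + 1270·66723.05 + 2528·60306.42 + 873·79502.89 + 1143·102993.54 = 109029949.6 + 84738273.5 + 152454629.76 + 69406022.97 + 117721616.22 = 533350492.05.
Divide by N: 533350492.05 / 6854 = 77815.9457... → 77815.95.

77815.95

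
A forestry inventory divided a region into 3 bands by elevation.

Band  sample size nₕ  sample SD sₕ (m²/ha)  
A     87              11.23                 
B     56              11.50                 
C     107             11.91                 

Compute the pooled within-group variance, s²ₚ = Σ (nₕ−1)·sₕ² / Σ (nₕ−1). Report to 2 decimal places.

134.23

Degrees of freedom: 86 + 55 + 106 = 247.
Σ(nₕ−1)sₕ² = 86·126.1129 + 55·132.25 + 106·141.8481 = 33155.358.
s²ₚ = 33155.358 / 247 = 134.2322... → 134.23.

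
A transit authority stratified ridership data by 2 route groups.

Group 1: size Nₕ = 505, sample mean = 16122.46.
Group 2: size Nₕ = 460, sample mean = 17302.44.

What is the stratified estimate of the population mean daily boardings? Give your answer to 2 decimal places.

N = 965; weights Wₕ = Nₕ/N = (0.5233, 0.4767).
x̄_st = Σ Wₕ·x̄ₕ = 0.5233·16122.46 + 0.4767·17302.44 ≈ 16684.9375...
→ 16684.94.

16684.94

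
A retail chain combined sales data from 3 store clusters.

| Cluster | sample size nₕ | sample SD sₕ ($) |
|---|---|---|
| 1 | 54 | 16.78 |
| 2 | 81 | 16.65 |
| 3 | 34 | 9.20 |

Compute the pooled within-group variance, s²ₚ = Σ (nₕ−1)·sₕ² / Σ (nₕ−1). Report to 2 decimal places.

Degrees of freedom: 53 + 80 + 33 = 166.
Σ(nₕ−1)sₕ² = 53·281.5684 + 80·277.2225 + 33·84.64 = 39894.0452.
s²ₚ = 39894.0452 / 166 = 240.3256... → 240.33.

240.33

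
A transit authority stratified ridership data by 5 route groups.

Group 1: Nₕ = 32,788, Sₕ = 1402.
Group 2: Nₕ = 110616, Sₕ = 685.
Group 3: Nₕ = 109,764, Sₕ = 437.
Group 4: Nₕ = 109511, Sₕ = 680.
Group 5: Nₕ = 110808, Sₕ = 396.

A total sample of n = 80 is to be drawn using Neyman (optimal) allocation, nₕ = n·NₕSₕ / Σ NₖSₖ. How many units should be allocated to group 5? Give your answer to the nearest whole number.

1: NₕSₕ = 32788·1402 = 45968776
2: NₕSₕ = 110616·685 = 75771960
3: NₕSₕ = 109764·437 = 47966868
4: NₕSₕ = 109511·680 = 74467480
5: NₕSₕ = 110808·396 = 43879968
Σ NₕSₕ = 288055052.
n_5 = 80·43879968/288055052 = 12.187... → 12.

12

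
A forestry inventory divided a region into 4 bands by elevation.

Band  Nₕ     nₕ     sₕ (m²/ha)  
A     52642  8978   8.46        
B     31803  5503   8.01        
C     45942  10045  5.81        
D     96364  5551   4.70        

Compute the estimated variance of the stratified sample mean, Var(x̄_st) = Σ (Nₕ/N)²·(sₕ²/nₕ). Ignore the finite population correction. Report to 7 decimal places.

N = 226751; Wₕ = Nₕ/N.
band A: (52642/226751)²·8.46²/8978 = 0.0004296625
band B: (31803/226751)²·8.01²/5503 = 0.0002293524
band C: (45942/226751)²·5.81²/10045 = 0.0001379506
band D: (96364/226751)²·4.70²/5551 = 0.0007187133
Sum = 0.0015156789 → 0.0015157.

0.0015157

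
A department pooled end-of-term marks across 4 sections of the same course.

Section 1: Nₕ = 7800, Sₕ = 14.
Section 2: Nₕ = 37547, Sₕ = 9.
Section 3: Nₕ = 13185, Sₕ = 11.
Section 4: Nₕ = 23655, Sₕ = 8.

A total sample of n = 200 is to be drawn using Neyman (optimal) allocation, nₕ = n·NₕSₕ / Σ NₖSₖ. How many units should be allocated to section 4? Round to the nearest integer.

48

1: NₕSₕ = 7800·14 = 109200
2: NₕSₕ = 37547·9 = 337923
3: NₕSₕ = 13185·11 = 145035
4: NₕSₕ = 23655·8 = 189240
Σ NₕSₕ = 781398.
n_4 = 200·189240/781398 = 48.436... → 48.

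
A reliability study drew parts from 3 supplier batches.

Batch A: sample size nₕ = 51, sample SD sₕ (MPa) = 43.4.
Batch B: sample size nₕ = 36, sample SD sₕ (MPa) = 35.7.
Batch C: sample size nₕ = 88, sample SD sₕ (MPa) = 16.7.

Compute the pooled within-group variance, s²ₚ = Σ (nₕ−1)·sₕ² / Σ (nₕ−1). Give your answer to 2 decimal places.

947.96

Degrees of freedom: 50 + 35 + 87 = 172.
Σ(nₕ−1)sₕ² = 50·1883.56 + 35·1274.49 + 87·278.89 = 163048.58.
s²ₚ = 163048.58 / 172 = 947.9569... → 947.96.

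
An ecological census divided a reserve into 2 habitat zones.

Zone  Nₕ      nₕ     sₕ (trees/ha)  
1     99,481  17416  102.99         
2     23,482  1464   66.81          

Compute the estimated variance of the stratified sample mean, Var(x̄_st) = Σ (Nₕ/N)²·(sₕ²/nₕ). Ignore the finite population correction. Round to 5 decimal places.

N = 122963; Wₕ = Nₕ/N.
zone 1: (99481/122963)²·102.99²/17416 = 0.39863285
zone 2: (23482/122963)²·66.81²/1464 = 0.11118934
Sum = 0.50982218 → 0.50982.

0.50982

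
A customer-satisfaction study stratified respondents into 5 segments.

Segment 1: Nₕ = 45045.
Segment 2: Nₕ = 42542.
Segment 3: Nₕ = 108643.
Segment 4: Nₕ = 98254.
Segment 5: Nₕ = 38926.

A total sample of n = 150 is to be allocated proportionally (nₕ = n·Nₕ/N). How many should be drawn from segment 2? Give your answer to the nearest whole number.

Share of segment 2 = 42542/333410 = 0.12760.
Allocate 150 × 0.12760 = 19.139... → 19.

19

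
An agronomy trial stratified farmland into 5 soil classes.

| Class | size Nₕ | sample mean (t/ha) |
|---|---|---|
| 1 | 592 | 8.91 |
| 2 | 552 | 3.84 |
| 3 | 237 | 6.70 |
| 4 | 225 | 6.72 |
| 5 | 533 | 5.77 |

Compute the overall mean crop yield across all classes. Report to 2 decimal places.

N = 592 + 552 + 237 + 225 + 533 = 2139.
Weight each subgroup mean by Nₕ/N and sum.
Σ Nₕx̄ₕ = 592·8.91 + 552·3.84 + 237·6.70 + 225·6.72 + 533·5.77 = 5274.72 + 2119.68 + 1587.9 + 1512 + 3075.41 = 13569.71.
Divide by N: 13569.71 / 2139 = 6.3440... → 6.34.

6.34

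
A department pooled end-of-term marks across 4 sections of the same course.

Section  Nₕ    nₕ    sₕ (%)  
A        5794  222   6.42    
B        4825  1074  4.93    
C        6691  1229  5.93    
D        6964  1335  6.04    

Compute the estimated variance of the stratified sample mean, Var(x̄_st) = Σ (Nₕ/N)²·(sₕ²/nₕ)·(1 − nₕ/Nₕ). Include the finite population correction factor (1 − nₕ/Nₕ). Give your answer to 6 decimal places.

0.014460

N = 24274; Wₕ = Nₕ/N.
section A: (5794/24274)²·6.42²/222·(1 − 222/5794) = 0.010172413
section B: (4825/24274)²·4.93²/1074·(1 − 1074/4825) = 0.000695106
section C: (6691/24274)²·5.93²/1229·(1 − 1229/6691) = 0.001774670
section D: (6964/24274)²·6.04²/1335·(1 − 1335/6964) = 0.001818025
Sum = 0.014460214 → 0.014460.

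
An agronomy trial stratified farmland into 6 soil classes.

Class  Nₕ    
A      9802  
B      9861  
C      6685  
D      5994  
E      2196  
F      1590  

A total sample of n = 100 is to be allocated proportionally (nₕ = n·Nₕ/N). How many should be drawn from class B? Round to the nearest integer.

27

N = 9802 + 9861 + 6685 + 5994 + 2196 + 1590 = 36128.
n_B = 100·9861/36128 = 27.295... → 27.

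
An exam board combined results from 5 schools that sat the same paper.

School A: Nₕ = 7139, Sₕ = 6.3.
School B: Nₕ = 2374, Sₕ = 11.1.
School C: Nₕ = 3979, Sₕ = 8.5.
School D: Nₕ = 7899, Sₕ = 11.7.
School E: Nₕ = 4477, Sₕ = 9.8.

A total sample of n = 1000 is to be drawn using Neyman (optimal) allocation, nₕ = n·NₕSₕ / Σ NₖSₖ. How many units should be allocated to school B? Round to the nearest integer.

109

Σ NₕSₕ = 7139·6.3 + 2374·11.1 + 3979·8.5 + 7899·11.7 + 4477·9.8 = 241441.5.
Share for B: 26351.4/241441.5 = 0.10914.
n_B = 1000 × 0.10914 = 109.142... → 109.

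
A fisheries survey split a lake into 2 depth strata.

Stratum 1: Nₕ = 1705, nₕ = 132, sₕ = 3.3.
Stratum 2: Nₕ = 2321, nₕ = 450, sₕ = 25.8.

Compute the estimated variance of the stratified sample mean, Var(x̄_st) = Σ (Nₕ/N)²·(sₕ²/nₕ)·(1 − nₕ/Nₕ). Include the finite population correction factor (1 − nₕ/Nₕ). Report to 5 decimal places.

0.40995

N = 4026; Wₕ = Nₕ/N.
stratum 1: (1705/4026)²·3.3²/132·(1 − 132/1705) = 0.01365084
stratum 2: (2321/4026)²·25.8²/450·(1 − 450/2321) = 0.39630384
Sum = 0.40995469 → 0.40995.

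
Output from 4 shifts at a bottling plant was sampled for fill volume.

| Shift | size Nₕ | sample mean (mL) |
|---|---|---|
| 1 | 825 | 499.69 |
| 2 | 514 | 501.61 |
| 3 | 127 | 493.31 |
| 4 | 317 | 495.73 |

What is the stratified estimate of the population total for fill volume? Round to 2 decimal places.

889868.57

1: 825·499.69 = 412244.25
2: 514·501.61 = 257827.54
3: 127·493.31 = 62650.37
4: 317·495.73 = 157146.41
τ̂ = Σ Nₕx̄ₕ = 889868.57.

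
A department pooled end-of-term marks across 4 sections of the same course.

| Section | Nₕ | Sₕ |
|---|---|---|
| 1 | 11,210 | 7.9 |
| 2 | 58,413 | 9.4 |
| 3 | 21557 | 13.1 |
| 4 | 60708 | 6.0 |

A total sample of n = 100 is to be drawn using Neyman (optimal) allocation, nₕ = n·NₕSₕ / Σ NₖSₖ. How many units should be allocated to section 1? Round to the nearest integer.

7

Σ NₕSₕ = 11210·7.9 + 58413·9.4 + 21557·13.1 + 60708·6.0 = 1284285.9.
Share for 1: 88559/1284285.9 = 0.06896.
n_1 = 100 × 0.06896 = 6.896... → 7.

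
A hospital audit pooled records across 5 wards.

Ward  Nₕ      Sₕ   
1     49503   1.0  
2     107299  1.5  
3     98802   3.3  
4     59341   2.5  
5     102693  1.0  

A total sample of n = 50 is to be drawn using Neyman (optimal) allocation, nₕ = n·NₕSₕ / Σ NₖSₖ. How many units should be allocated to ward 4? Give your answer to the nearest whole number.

9

Σ NₕSₕ = 49503·1.0 + 107299·1.5 + 98802·3.3 + 59341·2.5 + 102693·1.0 = 787543.6.
Share for 4: 148352.5/787543.6 = 0.18837.
n_4 = 50 × 0.18837 = 9.419... → 9.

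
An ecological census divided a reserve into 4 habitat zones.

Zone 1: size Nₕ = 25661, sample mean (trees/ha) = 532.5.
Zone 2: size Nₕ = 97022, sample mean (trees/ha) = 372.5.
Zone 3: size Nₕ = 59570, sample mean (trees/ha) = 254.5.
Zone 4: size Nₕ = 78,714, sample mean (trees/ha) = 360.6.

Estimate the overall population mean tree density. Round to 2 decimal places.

N = 260967; weights Wₕ = Nₕ/N = (0.0983, 0.3718, 0.2283, 0.3016).
x̄_st = Σ Wₕ·x̄ₕ = 0.0983·532.5 + 0.3718·372.5 + 0.2283·254.5 + 0.3016·360.6 ≈ 357.7081...
→ 357.71.

357.71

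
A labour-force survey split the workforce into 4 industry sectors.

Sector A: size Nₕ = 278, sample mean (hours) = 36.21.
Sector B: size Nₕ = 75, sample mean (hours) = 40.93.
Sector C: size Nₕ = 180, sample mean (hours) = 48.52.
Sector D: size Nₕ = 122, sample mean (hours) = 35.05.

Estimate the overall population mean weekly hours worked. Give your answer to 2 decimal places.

x̄_st = (Σ Nₕx̄ₕ) / (Σ Nₕ) = (278·36.21 + 75·40.93 + 180·48.52 + 122·35.05) / 655
= 26145.83 / 655 = 39.9173... → 39.92.

39.92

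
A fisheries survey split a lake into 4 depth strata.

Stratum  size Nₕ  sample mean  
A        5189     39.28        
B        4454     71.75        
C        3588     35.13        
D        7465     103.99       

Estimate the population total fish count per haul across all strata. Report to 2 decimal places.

A: 5189·39.28 = 203823.92
B: 4454·71.75 = 319574.5
C: 3588·35.13 = 126046.44
D: 7465·103.99 = 776285.35
τ̂ = Σ Nₕx̄ₕ = 1425730.21.

1425730.21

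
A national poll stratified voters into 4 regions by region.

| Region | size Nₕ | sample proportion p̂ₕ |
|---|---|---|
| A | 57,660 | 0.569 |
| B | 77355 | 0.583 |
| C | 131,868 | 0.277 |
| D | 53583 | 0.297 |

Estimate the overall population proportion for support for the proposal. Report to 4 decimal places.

0.4067

Wₕ = Nₕ/N with N = 320466: 0.1799, 0.2414, 0.4115, 0.1672.
p̂_st = 0.1799·0.569 + 0.2414·0.583 + 0.4115·0.277 + 0.1672·0.297 ≈ 0.406745... → 0.4067.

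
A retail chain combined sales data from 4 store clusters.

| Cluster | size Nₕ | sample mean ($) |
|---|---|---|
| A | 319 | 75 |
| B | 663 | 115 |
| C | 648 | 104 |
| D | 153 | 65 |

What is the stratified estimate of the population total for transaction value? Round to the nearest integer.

177507

A: 319·75 = 23925
B: 663·115 = 76245
C: 648·104 = 67392
D: 153·65 = 9945
τ̂ = Σ Nₕx̄ₕ = 177507.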